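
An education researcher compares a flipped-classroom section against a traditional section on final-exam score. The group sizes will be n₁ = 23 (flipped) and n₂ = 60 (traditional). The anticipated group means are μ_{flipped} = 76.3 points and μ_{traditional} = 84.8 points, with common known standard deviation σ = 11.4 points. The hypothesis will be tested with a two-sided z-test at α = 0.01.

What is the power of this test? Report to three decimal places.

Standardized effect: d = |μ_{flipped} − μ_{traditional}| / σ = |76.3 − 84.8| / 11.4 = 0.7456
Noncentrality parameter: δ = d / √(1/n₁ + 1/n₂) = 0.7456 / √(1/23 + 1/60) = 3.0403
Critical value for a two-sided test at α = 0.01: z_{α/2} = 2.576.
Power = Φ(δ − 2.576) + Φ(−δ − 2.576) = Φ(0.464) + Φ(-5.616) = 0.6788 + 0.0000 = 0.6788.

Power ≈ 0.679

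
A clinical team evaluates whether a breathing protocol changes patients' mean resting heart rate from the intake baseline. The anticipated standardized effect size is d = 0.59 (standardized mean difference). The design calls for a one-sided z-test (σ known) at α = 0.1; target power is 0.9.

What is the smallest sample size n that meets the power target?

n = 19

For power 0.9 need Φ(δ − z_{0.1}) = 0.9, so δ = z_{0.1} + z_{0.10} = 1.282 + 1.282 = 2.563.
δ = d·√n ⇒ n = (δ/d)² = (2.563 / 0.59)² = 18.87.
Rounding up, n = 19.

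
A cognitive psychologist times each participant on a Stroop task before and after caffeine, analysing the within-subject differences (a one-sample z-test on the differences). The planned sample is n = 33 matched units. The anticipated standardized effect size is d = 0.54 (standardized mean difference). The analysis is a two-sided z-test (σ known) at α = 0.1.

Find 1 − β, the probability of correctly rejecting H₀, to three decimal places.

Power ≈ 0.927

Noncentrality parameter: δ = d·√n = 0.54 × √33 = 3.1021
Two-sided α = 0.1 → critical value z_{0.05} = 1.645.
Power = Φ(δ − 1.645) + Φ(−δ − 1.645) = Φ(1.457) + Φ(-4.747) = 0.9275 + 0.0000 = 0.9275.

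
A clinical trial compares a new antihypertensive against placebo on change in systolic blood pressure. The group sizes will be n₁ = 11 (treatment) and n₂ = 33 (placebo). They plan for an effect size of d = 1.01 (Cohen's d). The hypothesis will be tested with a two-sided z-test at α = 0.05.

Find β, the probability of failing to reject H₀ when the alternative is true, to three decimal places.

β ≈ 0.173

Noncentrality parameter: δ = d / √(1/n₁ + 1/n₂) = 1.01 / √(1/11 + 1/33) = 2.9010
Two-sided α = 0.05 → critical value z_{0.025} = 1.960.
Power = Φ(δ − 1.960) + Φ(−δ − 1.960) = Φ(0.941) + Φ(-4.861) = 0.8267 + 0.0000 = 0.8267.
Type II error: β = 1 − power = 1 − 0.8267 = 0.1733.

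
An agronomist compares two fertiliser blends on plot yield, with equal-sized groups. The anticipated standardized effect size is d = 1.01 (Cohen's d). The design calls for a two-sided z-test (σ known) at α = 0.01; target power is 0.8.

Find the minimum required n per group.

n = 23 per group

Set Φ(δ − 2.576) = 0.8; then δ − 2.576 = Φ⁻¹(0.8) = 0.842, giving δ = 3.417.
(Ignoring the negligible lower-tail rejection probability gives the usual closed-form inversion.)
δ = d·√(n/2) ⇒ n = 2(δ/d)² = 2 × (3.417 / 1.01)² = 22.90.
Rounding up, n = 23 per group.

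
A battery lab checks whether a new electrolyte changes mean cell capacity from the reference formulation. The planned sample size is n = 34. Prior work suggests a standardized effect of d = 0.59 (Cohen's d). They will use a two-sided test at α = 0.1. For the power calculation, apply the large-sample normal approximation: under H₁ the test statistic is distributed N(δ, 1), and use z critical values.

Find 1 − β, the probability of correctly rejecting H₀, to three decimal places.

Power ≈ 0.964

Noncentrality parameter: λ = d·√n = 0.59 × √34 = 3.4403
Critical value for a two-sided test at α = 0.1: z_{α/2} = 1.645.
Power = Φ(λ − 1.645) + Φ(−λ − 1.645) = Φ(1.795) + Φ(-5.085) = 0.9637 + 0.0000 = 0.9637.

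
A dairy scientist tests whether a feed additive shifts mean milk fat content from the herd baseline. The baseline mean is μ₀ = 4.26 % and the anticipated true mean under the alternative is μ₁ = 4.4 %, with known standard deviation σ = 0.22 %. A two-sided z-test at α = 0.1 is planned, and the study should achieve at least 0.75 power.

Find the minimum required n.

Standardized effect: d = |μ₁ − μ₀| / σ = |4.4 − 4.26| / 0.22 = 0.6364
For power 0.75 need Φ(δ − z_{0.05}) = 0.75, so δ = z_{0.05} + z_{0.25} = 1.645 + 0.674 = 2.319.
(Ignoring the negligible lower-tail rejection probability gives the usual closed-form inversion.)
δ = d·√n ⇒ n = (δ/d)² = (2.319 / 0.6364)² = 13.28.
Round up to the next whole unit.

n = 14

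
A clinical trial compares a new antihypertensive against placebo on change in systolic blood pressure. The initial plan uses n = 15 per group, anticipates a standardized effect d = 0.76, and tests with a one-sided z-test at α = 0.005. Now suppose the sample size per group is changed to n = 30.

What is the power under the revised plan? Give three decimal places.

Power ≈ 0.643

With n = 30 per group: δ = d·√(n/2) = 0.76 × √(30/2) = 2.9435. Critical value z_{0.005} = 2.576.
Revised power = P(Z > 2.576 − δ) = Φ(0.368) = 0.6434.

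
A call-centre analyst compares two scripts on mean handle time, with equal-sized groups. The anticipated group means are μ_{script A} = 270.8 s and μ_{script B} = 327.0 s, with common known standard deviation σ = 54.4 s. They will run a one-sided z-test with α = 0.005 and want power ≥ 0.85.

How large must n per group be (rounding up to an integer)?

n = 25 per group

Standardized effect: d = |μ_{script A} − μ_{script B}| / σ = |270.8 − 327.0| / 54.4 = 1.0331
For power 0.85 need Φ(δ − z_{0.005}) = 0.85, so δ = z_{0.005} + z_{0.15} = 2.576 + 1.036 = 3.612.
δ = d·√(n/2) ⇒ n = 2(δ/d)² = 2 × (3.612 / 1.0331)² = 24.45.
Rounding up, n = 25 per group.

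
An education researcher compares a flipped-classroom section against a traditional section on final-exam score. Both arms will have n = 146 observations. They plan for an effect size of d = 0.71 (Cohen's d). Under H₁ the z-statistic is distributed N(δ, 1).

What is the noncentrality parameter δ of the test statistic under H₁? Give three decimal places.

The noncentrality parameter scales effect size by the design's sample-size factor: δ = d·√(n/2) = 0.71 × √(146/2) = 6.0662

δ ≈ 6.066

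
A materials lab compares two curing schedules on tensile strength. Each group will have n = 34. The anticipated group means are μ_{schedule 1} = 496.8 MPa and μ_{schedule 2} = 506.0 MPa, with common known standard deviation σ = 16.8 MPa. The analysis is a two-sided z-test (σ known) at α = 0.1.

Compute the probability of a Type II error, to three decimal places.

Standardized effect: d = |μ_{schedule 1} − μ_{schedule 2}| / σ = |496.8 − 506.0| / 16.8 = 0.5476
Noncentrality parameter: δ = d·√(n/2) = 0.5476 × √(34/2) = 2.2579
Critical value for a two-sided test at α = 0.1: z_{α/2} = 1.645.
Power = Φ(δ − 1.645) + Φ(−δ − 1.645) = Φ(0.613) + Φ(-3.903) = 0.7301 + 0.0000 = 0.7301.
Type II error: β = 1 − power = 1 − 0.7301 = 0.2699.

β ≈ 0.270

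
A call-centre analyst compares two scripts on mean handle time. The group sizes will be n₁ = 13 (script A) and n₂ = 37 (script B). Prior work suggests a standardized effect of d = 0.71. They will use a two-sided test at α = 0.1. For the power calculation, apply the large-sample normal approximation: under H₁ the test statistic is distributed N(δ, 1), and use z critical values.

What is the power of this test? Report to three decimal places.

Power ≈ 0.711

Noncentrality parameter: δ = d / √(1/n₁ + 1/n₂) = 0.71 / √(1/13 + 1/37) = 2.2021
Critical value for a two-sided test at α = 0.1: z_{α/2} = 1.645.
Power = Φ(δ − 1.645) + Φ(−δ − 1.645) = Φ(0.557) + Φ(-3.847) = 0.7113 + 0.0001 = 0.7114.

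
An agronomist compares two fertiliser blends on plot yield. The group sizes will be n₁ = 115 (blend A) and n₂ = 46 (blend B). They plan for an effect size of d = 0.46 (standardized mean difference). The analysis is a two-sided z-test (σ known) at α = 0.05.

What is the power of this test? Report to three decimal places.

Noncentrality parameter: δ = d / √(1/n₁ + 1/n₂) = 0.46 / √(1/115 + 1/46) = 2.6368
Critical value for a two-sided test at α = 0.05: z_{α/2} = 1.960.
Power = Φ(δ − 1.960) + Φ(−δ − 1.960) = Φ(0.677) + Φ(-4.597) = 0.7507 + 0.0000 = 0.7507.

Power ≈ 0.751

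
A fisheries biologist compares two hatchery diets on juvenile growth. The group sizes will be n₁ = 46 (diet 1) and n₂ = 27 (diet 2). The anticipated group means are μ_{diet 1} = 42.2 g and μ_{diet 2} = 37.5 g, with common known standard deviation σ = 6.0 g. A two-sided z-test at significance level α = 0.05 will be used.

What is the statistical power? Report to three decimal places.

Standardized effect: d = |μ_{diet 1} − μ_{diet 2}| / σ = |42.2 − 37.5| / 6.0 = 0.7833
Noncentrality parameter: δ = d / √(1/n₁ + 1/n₂) = 0.7833 / √(1/46 + 1/27) = 3.2311
Two-sided α = 0.05 → critical value z_{0.025} = 1.960.
Power = Φ(δ − 1.960) + Φ(−δ − 1.960) = Φ(1.271) + Φ(-5.191) = 0.8982 + 0.0000 = 0.8982.

Power ≈ 0.898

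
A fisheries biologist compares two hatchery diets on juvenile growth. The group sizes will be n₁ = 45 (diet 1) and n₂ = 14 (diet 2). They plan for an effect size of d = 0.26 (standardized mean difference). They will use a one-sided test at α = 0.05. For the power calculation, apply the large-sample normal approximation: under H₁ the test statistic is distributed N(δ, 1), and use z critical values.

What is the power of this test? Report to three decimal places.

Power ≈ 0.213

Noncentrality parameter: δ = d / √(1/n₁ + 1/n₂) = 0.26 / √(1/45 + 1/14) = 0.8496
One-sided α = 0.05 → critical value z_{0.05} = 1.645.
Power = Φ(δ − 1.645) = Φ(-0.795) = 0.2132.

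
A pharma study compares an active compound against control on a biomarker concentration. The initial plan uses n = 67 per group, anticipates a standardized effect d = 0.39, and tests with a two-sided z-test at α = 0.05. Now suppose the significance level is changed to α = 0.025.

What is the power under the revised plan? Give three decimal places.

δ = d·√(n/2) = 0.39 × √(67/2) = 2.2573 (unchanged). New critical value: z_{0.0125} = 2.241.
Revised power = Φ(δ − 2.241) + Φ(−δ − 2.241) = Φ(0.016) + Φ(-4.499) = 0.5063 + 0.0000 = 0.5063.

Power ≈ 0.506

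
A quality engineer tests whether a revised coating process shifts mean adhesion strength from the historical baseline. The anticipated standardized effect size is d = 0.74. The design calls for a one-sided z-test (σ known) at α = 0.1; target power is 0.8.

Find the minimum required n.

For power 0.8 need Φ(δ − z_{0.1}) = 0.8, so δ = z_{0.1} + z_{0.20} = 1.282 + 0.842 = 2.123.
δ = d·√n ⇒ n = (δ/d)² = (2.123 / 0.74)² = 8.23.
Rounding up, n = 9.

n = 9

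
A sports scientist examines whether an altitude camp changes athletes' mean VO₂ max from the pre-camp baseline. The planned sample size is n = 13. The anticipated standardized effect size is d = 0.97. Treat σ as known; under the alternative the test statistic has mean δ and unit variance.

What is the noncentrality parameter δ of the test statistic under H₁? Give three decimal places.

δ ≈ 3.497

The noncentrality parameter scales effect size by the design's sample-size factor: δ = d·√n = 0.97 × √13 = 3.4974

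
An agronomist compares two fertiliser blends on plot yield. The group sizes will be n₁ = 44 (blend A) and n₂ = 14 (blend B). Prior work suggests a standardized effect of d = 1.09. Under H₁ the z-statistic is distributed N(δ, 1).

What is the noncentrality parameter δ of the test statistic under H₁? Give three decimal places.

δ ≈ 3.552

δ = d / √(1/n₁ + 1/n₂) = 1.09 / √(1/44 + 1/14) = 3.5522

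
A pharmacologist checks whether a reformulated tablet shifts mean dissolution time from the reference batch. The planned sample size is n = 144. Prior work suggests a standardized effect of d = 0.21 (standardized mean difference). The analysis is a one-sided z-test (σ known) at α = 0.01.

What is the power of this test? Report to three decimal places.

Noncentrality parameter: δ = d·√n = 0.21 × √144 = 2.5200
Critical value for a one-sided test at α = 0.01: z_α = 2.326.
Power = Φ(δ − 2.326) = Φ(0.194) = 0.5768.

Power ≈ 0.577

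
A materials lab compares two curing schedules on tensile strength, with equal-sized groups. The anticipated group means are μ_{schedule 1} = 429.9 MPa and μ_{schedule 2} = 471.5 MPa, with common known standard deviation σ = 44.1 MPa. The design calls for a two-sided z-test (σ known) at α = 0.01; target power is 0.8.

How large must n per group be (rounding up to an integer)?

n = 27 per group

Standardized effect: d = |μ_{schedule 1} − μ_{schedule 2}| / σ = |429.9 − 471.5| / 44.1 = 0.9433
Set Φ(δ − 2.576) = 0.8; then δ − 2.576 = Φ⁻¹(0.8) = 0.842, giving δ = 3.417.
(Ignoring the negligible lower-tail rejection probability gives the usual closed-form inversion.)
δ = d·√(n/2) ⇒ n = 2(δ/d)² = 2 × (3.417 / 0.9433)² = 26.25.
Rounding up, n = 27 per group.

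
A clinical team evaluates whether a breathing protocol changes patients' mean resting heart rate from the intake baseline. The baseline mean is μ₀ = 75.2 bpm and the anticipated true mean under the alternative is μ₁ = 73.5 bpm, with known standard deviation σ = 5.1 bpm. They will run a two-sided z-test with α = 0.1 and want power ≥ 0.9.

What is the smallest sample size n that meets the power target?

n = 78

Standardized effect: d = |μ₁ − μ₀| / σ = |73.5 − 75.2| / 5.1 = 0.3333
For power 0.9 need Φ(δ − z_{0.05}) = 0.9, so δ = z_{0.05} + z_{0.10} = 1.645 + 1.282 = 2.926.
(Ignoring the negligible lower-tail rejection probability gives the usual closed-form inversion.)
δ = d·√n ⇒ n = (δ/d)² = (2.926 / 0.3333)² = 77.07.
Round up to the next whole unit.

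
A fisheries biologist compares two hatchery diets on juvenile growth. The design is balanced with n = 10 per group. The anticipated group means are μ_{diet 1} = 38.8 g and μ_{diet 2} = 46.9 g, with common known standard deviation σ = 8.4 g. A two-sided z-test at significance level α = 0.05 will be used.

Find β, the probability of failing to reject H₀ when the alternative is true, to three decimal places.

β ≈ 0.422

Standardized effect: d = |μ_{diet 1} − μ_{diet 2}| / σ = |38.8 − 46.9| / 8.4 = 0.9643
Noncentrality parameter: δ = d·√(n/2) = 0.9643 × √(10/2) = 2.1562
Critical value for a two-sided test at α = 0.05: z_{α/2} = 1.960.
Power = Φ(δ − 1.960) + Φ(−δ − 1.960) = Φ(0.196) + Φ(-4.116) = 0.5778 + 0.0000 = 0.5778.
Type II error: β = 1 − power = 1 − 0.5778 = 0.4222.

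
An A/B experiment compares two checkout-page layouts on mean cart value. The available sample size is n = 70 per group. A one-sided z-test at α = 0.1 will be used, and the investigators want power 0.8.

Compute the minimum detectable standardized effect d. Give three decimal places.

Need Φ(δ − 1.282) = 0.8, so δ = 1.282 + 0.842 = 2.123.
δ = d·√(n/2) ⇒ d = δ/√(n/2) = 2.123/√(70/2) = 0.3589.

d ≈ 0.359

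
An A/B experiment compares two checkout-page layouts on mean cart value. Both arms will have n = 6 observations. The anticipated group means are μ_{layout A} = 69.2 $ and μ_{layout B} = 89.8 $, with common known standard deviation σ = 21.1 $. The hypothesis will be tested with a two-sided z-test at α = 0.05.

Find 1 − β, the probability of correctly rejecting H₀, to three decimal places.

Power ≈ 0.394

Standardized effect: d = |μ_{layout A} − μ_{layout B}| / σ = |69.2 − 89.8| / 21.1 = 0.9763
Noncentrality parameter: δ = d·√(n/2) = 0.9763 × √(6/2) = 1.6910
Two-sided α = 0.05 → critical value z_{0.025} = 1.960.
Power = Φ(δ − 1.960) + Φ(−δ − 1.960) = Φ(-0.269) + Φ(-3.651) = 0.3940 + 0.0001 = 0.3941.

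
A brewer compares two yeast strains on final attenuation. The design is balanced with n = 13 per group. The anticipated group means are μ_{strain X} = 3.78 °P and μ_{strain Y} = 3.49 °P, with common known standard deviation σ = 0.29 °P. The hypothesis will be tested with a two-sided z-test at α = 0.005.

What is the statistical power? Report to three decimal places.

Standardized effect: d = |μ_{strain X} − μ_{strain Y}| / σ = |3.78 − 3.49| / 0.29 = 1.0000
Noncentrality parameter: δ = d·√(n/2) = 1.0000 × √(13/2) = 2.5495
Two-sided α = 0.005 → critical value z_{0.0025} = 2.807.
Power = Φ(δ − 2.807) + Φ(−δ − 2.807) = Φ(-0.258) + Φ(-5.357) = 0.3984 + 0.0000 = 0.3984.

Power ≈ 0.398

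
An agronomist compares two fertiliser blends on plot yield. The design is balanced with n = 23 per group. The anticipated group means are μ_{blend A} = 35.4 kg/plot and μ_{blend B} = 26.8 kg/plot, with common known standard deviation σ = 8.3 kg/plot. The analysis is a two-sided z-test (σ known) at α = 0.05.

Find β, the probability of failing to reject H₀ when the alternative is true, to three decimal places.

β ≈ 0.060

Standardized effect: d = |μ_{blend A} − μ_{blend B}| / σ = |35.4 − 26.8| / 8.3 = 1.0361
Noncentrality parameter: δ = d·√(n/2) = 1.0361 × √(23/2) = 3.5137
Critical value for a two-sided test at α = 0.05: z_{α/2} = 1.960.
Power = Φ(δ − 1.960) + Φ(−δ − 1.960) = Φ(1.554) + Φ(-5.474) = 0.9399 + 0.0000 = 0.9399.
Type II error: β = 1 − power = 1 − 0.9399 = 0.0601.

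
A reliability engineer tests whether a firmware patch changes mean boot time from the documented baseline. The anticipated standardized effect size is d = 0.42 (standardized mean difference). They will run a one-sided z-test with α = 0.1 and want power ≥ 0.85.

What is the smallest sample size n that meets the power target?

n = 31

Set Φ(δ − 1.282) = 0.85; then δ − 1.282 = Φ⁻¹(0.85) = 1.036, giving δ = 2.318.
δ = d·√n ⇒ n = (δ/d)² = (2.318 / 0.42)² = 30.46.
Round up to the next whole unit.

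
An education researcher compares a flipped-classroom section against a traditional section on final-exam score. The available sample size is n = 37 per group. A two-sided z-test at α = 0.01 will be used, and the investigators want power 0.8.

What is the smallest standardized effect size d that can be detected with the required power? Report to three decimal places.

d ≈ 0.795

Need Φ(δ − 2.576) = 0.8, so δ = 2.576 + 0.842 = 3.417.
(Lower-tail contribution to power is negligible for δ > 0.)
δ = d·√(n/2) ⇒ d = δ/√(n/2) = 3.417/√(37/2) = 0.7945.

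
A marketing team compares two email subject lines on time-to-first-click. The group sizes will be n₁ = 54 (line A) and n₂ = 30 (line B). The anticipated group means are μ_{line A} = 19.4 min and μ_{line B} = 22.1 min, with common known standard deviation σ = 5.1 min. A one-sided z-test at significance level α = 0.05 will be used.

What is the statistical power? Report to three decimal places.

Standardized effect: d = |μ_{line A} − μ_{line B}| / σ = |19.4 − 22.1| / 5.1 = 0.5294
Noncentrality parameter: δ = d / √(1/n₁ + 1/n₂) = 0.5294 / √(1/54 + 1/30) = 2.3249
One-sided α = 0.05 → critical value z_{0.05} = 1.645.
Power = P(Z > 1.645 − δ) = Φ(0.680) = 0.7518.

Power ≈ 0.752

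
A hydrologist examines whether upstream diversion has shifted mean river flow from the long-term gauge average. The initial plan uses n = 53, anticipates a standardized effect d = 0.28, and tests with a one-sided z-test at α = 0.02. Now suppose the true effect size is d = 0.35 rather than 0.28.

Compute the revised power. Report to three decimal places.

With d = 0.35: δ = d·√n = 0.35 × √53 = 2.5480. Critical value z_{0.02} = 2.054.
Revised power = Φ(δ − 2.054) = Φ(0.494) = 0.6894.

Power ≈ 0.689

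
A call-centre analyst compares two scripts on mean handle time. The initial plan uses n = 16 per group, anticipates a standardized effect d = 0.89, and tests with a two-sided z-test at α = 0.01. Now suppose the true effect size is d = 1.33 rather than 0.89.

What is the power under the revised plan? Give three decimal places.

Power ≈ 0.882

With d = 1.33: δ = d·√(n/2) = 1.33 × √(16/2) = 3.7618. Critical value z_{0.005} = 2.576.
Revised power = Φ(δ − 2.576) + Φ(−δ − 2.576) = Φ(1.186) + Φ(-6.338) = 0.8822 + 0.0000 = 0.8822.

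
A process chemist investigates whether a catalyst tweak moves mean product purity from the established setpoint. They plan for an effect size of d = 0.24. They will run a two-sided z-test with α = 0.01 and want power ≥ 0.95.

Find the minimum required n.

For power 0.95 need Φ(δ − z_{0.005}) = 0.95, so δ = z_{0.005} + z_{0.05} = 2.576 + 1.645 = 4.221.
(The Φ(−δ − z_{α/2}) term is vanishingly small for δ > 0 and is dropped in the standard sample-size formula.)
δ = d·√n ⇒ n = (δ/d)² = (4.221 / 0.24)² = 309.27.
Rounding up, n = 310.

n = 310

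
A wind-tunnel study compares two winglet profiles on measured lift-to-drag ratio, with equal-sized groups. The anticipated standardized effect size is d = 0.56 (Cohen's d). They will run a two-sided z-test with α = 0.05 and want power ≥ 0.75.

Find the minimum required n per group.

n = 45 per group

Set Φ(δ − 1.960) = 0.75; then δ − 1.960 = Φ⁻¹(0.75) = 0.674, giving δ = 2.634.
(The Φ(−δ − z_{α/2}) term is vanishingly small for δ > 0 and is dropped in the standard sample-size formula.)
δ = d·√(n/2) ⇒ n = 2(δ/d)² = 2 × (2.634 / 0.56)² = 44.26.
Rounding up, n = 45 per group.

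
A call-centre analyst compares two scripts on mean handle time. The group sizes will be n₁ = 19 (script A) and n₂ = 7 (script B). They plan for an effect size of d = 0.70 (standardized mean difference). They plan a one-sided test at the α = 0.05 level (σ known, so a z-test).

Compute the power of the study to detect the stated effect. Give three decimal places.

Noncentrality parameter: δ = d / √(1/n₁ + 1/n₂) = 0.70 / √(1/19 + 1/7) = 1.5832
One-sided α = 0.05 → critical value z_{0.05} = 1.645.
Power = Φ(δ − 1.645) = Φ(-0.062) = 0.4754.

Power ≈ 0.475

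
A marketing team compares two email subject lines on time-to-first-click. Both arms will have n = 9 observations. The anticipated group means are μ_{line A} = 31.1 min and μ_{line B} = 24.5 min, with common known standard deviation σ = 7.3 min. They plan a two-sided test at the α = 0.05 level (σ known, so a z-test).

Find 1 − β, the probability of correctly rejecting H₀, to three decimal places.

Power ≈ 0.483

Standardized effect: d = |μ_{line A} − μ_{line B}| / σ = |31.1 − 24.5| / 7.3 = 0.9041
Noncentrality parameter: δ = d·√(n/2) = 0.9041 × √(9/2) = 1.9179
Critical value for a two-sided test at α = 0.05: z_{α/2} = 1.960.
Power = Φ(δ − 1.960) + Φ(−δ − 1.960) = Φ(-0.042) + Φ(-3.878) = 0.4832 + 0.0001 = 0.4833.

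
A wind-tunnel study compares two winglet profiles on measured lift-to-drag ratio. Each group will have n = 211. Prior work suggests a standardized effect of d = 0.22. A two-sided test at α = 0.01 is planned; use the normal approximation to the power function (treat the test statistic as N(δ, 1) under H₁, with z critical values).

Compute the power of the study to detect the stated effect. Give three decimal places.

Power ≈ 0.376

Noncentrality parameter: λ = d·√(n/2) = 0.22 × √(211/2) = 2.2597
Critical value for a two-sided test at α = 0.01: z_{α/2} = 2.576.
Power = Φ(λ − 2.576) + Φ(−λ − 2.576) = Φ(-0.316) + Φ(-4.836) = 0.3759 + 0.0000 = 0.3759.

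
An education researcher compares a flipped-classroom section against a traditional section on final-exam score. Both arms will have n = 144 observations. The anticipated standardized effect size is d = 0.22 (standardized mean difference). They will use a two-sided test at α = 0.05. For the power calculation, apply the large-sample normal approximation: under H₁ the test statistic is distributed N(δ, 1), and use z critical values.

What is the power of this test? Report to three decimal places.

Power ≈ 0.463

Noncentrality parameter: δ = d·√(n/2) = 0.22 × √(144/2) = 1.8668
Critical value for a two-sided test at α = 0.05: z_{α/2} = 1.960.
Power = Φ(δ − 1.960) + Φ(−δ − 1.960) = Φ(-0.093) + Φ(-3.827) = 0.4629 + 0.0001 = 0.4629.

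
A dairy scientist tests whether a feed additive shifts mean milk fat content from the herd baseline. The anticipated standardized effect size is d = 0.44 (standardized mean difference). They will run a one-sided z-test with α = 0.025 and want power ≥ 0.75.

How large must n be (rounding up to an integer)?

Set Φ(δ − 1.960) = 0.75; then δ − 1.960 = Φ⁻¹(0.75) = 0.674, giving δ = 2.634.
δ = d·√n ⇒ n = (δ/d)² = (2.634 / 0.44)² = 35.85.
Rounding up, n = 36.

n = 36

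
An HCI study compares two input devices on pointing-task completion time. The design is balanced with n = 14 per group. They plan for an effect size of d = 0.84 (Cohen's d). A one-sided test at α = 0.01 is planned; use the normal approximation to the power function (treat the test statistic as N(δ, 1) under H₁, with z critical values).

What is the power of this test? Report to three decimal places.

Noncentrality parameter: δ = d·√(n/2) = 0.84 × √(14/2) = 2.2224
Critical value for a one-sided test at α = 0.01: z_α = 2.326.
Power = P(Z > 2.326 − δ) = Φ(-0.104) = 0.4586.

Power ≈ 0.459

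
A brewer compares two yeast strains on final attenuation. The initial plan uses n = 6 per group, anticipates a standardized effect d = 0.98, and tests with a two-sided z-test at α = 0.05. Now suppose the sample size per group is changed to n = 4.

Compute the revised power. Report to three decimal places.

Power ≈ 0.283

With n = 4 per group: δ = d·√(n/2) = 0.98 × √(4/2) = 1.3859. Critical value z_{0.025} = 1.960.
Revised power = Φ(δ − 1.960) + Φ(−δ − 1.960) = Φ(-0.574) + Φ(-3.346) = 0.2830 + 0.0004 = 0.2834.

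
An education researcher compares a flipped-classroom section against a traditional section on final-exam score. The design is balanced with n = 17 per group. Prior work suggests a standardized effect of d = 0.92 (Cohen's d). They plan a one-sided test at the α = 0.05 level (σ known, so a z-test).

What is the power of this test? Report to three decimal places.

Noncentrality parameter: δ = d·√(n/2) = 0.92 × √(17/2) = 2.6822
Critical value for a one-sided test at α = 0.05: z_α = 1.645.
Power = P(Z > 1.645 − δ) = Φ(1.037) = 0.8502.

Power ≈ 0.850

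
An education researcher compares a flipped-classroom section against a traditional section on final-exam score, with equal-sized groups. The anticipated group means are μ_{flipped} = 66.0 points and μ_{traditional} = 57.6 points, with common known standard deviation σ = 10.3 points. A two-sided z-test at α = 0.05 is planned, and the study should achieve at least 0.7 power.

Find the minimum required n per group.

Standardized effect: d = |μ_{flipped} − μ_{traditional}| / σ = |66.0 − 57.6| / 10.3 = 0.8155
For power 0.7 need Φ(δ − z_{0.025}) = 0.7, so δ = z_{0.025} + z_{0.30} = 1.960 + 0.524 = 2.484.
(For δ > 0 the lower-tail rejection region contributes negligibly to power, so the one-term inversion is standard.)
δ = d·√(n/2) ⇒ n = 2(δ/d)² = 2 × (2.484 / 0.8155)² = 18.56.
Round up to the next whole unit.

n = 19 per group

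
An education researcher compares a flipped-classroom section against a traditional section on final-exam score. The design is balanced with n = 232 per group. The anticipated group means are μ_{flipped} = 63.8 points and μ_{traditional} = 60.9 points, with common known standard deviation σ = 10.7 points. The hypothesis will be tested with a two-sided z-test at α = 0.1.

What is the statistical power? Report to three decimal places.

Standardized effect: d = |μ_{flipped} − μ_{traditional}| / σ = |63.8 − 60.9| / 10.7 = 0.2710
Noncentrality parameter: δ = d·√(n/2) = 0.2710 × √(232/2) = 2.9191
Critical value for a two-sided test at α = 0.1: z_{α/2} = 1.645.
Power = Φ(δ − 1.645) + Φ(−δ − 1.645) = Φ(1.274) + Φ(-4.564) = 0.8987 + 0.0000 = 0.8987.

Power ≈ 0.899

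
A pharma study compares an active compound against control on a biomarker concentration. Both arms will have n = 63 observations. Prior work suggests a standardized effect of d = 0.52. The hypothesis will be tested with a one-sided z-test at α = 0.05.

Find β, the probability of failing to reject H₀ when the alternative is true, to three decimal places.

β ≈ 0.101

Noncentrality parameter: δ = d·√(n/2) = 0.52 × √(63/2) = 2.9185
One-sided α = 0.05 → critical value z_{0.05} = 1.645.
Power = Φ(δ − 1.645) = Φ(1.274) = 0.8986.
Type II error: β = 1 − power = 1 − 0.8986 = 0.1014.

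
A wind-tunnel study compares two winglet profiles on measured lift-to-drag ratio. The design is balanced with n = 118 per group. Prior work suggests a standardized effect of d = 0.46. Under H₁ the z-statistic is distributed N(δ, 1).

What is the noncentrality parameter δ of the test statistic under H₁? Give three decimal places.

δ = d·√(n/2) = 0.46 × √(118/2) = 3.5333

δ ≈ 3.533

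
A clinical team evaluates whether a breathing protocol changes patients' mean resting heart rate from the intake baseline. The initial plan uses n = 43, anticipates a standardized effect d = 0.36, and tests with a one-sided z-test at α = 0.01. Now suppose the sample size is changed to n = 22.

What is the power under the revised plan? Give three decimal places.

With n = 22: δ = d·√n = 0.36 × √22 = 1.6885. Critical value z_{0.01} = 2.326.
Revised power = Φ(δ − 2.326) = Φ(-0.638) = 0.2618.

Power ≈ 0.262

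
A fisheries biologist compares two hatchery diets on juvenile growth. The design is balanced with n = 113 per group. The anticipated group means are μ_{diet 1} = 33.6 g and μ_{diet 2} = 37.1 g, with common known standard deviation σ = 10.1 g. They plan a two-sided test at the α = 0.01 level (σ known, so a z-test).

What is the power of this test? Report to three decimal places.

Power ≈ 0.512

Standardized effect: d = |μ_{diet 1} − μ_{diet 2}| / σ = |33.6 − 37.1| / 10.1 = 0.3465
Noncentrality parameter: δ = d·√(n/2) = 0.3465 × √(113/2) = 2.6048
Critical value for a two-sided test at α = 0.01: z_{α/2} = 2.576.
Power = Φ(δ − 2.576) + Φ(−δ − 2.576) = Φ(0.029) + Φ(-5.181) = 0.5115 + 0.0000 = 0.5115.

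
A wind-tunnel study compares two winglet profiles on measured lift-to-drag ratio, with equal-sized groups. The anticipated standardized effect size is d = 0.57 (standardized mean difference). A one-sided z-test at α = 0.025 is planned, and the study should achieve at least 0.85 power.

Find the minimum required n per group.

n = 56 per group

Set Φ(δ − 1.960) = 0.85; then δ − 1.960 = Φ⁻¹(0.85) = 1.036, giving δ = 2.996.
δ = d·√(n/2) ⇒ n = 2(δ/d)² = 2 × (2.996 / 0.57)² = 55.27.
Rounding up, n = 56 per group.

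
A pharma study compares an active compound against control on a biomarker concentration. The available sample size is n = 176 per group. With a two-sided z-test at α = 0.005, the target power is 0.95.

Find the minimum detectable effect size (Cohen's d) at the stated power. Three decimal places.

Required noncentrality: δ = z_{0.0025} + z_{0.05} = 2.807 + 1.645 = 4.452.
(The second rejection-region term Φ(−δ − z_{α/2}) is negligible and dropped.)
δ = d·√(n/2) ⇒ d = δ/√(n/2) = 4.452/√(176/2) = 0.4746.

d ≈ 0.475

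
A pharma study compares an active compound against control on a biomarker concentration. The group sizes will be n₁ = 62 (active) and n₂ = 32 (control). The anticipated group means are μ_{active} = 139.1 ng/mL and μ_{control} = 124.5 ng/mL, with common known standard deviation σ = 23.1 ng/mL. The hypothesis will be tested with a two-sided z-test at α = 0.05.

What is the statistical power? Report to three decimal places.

Power ≈ 0.827

Standardized effect: d = |μ_{active} − μ_{control}| / σ = |139.1 − 124.5| / 23.1 = 0.6320
Noncentrality parameter: δ = d / √(1/n₁ + 1/n₂) = 0.6320 / √(1/62 + 1/32) = 2.9037
Two-sided α = 0.05 → critical value z_{0.025} = 1.960.
Power = Φ(δ − 1.960) + Φ(−δ − 1.960) = Φ(0.944) + Φ(-4.864) = 0.8273 + 0.0000 = 0.8273.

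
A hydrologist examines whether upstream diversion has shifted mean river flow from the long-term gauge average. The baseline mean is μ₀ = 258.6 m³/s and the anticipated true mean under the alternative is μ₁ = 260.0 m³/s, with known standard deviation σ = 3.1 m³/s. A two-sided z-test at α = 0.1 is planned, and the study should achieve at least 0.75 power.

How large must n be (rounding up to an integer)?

n = 27

Standardized effect: d = |μ₁ − μ₀| / σ = |260.0 − 258.6| / 3.1 = 0.4516
Set Φ(δ − 1.645) = 0.75; then δ − 1.645 = Φ⁻¹(0.75) = 0.674, giving δ = 2.319.
(The Φ(−δ − z_{α/2}) term is vanishingly small for δ > 0 and is dropped in the standard sample-size formula.)
δ = d·√n ⇒ n = (δ/d)² = (2.319 / 0.4516)² = 26.38.
Round up to the next whole unit.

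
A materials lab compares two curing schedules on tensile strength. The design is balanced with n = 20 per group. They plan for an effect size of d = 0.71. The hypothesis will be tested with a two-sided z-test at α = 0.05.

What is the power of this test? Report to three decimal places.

Power ≈ 0.612

Noncentrality parameter: δ = d·√(n/2) = 0.71 × √(20/2) = 2.2452
Two-sided α = 0.05 → critical value z_{0.025} = 1.960.
Power = Φ(δ − 1.960) + Φ(−δ − 1.960) = Φ(0.285) + Φ(-4.205) = 0.6123 + 0.0000 = 0.6123.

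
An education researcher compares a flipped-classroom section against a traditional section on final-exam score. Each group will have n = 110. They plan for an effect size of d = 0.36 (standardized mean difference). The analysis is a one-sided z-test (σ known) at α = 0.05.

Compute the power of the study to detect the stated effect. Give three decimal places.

Power ≈ 0.847

Noncentrality parameter: δ = d·√(n/2) = 0.36 × √(110/2) = 2.6698
Critical value for a one-sided test at α = 0.05: z_α = 1.645.
Power = P(Z > 1.645 − δ) = Φ(1.025) = 0.8473.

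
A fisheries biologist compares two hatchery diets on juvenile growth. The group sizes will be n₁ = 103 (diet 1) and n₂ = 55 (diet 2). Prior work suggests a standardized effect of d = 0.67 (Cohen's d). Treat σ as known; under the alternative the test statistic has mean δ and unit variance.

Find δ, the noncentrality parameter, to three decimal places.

The noncentrality parameter scales effect size by the design's sample-size factor: δ = d / √(1/n₁ + 1/n₂) = 0.67 / √(1/103 + 1/55) = 4.0119

δ ≈ 4.012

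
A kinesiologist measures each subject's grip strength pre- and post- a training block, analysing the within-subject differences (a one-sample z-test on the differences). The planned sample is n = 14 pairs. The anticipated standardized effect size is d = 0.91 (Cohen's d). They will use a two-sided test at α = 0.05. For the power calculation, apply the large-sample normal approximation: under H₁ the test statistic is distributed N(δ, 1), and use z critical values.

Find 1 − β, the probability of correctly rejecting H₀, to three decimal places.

Power ≈ 0.926

Noncentrality parameter: δ = d·√n = 0.91 × √14 = 3.4049
Two-sided α = 0.05 → critical value z_{0.025} = 1.960.
Power = Φ(δ − 1.960) + Φ(−δ − 1.960) = Φ(1.445) + Φ(-5.365) = 0.9258 + 0.0000 = 0.9258.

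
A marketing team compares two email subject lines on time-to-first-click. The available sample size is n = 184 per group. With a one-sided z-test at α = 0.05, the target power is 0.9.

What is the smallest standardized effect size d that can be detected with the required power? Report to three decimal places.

Required noncentrality: δ = z_{0.05} + z_{0.10} = 1.645 + 1.282 = 2.926.
δ = d·√(n/2) ⇒ d = δ/√(n/2) = 2.926/√(184/2) = 0.3051.

d ≈ 0.305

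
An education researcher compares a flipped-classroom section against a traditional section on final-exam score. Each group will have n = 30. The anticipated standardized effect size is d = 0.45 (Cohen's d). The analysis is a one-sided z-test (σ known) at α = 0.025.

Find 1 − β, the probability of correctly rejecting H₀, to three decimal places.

Power ≈ 0.414

Noncentrality parameter: δ = d·√(n/2) = 0.45 × √(30/2) = 1.7428
Critical value for a one-sided test at α = 0.025: z_α = 1.960.
Power = P(Z > 1.960 − δ) = Φ(-0.217) = 0.4141.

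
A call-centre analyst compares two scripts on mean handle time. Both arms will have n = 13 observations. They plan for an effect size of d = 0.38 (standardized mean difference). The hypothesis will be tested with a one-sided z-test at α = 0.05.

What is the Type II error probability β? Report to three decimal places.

Noncentrality parameter: δ = d·√(n/2) = 0.38 × √(13/2) = 0.9688
One-sided α = 0.05 → critical value z_{0.05} = 1.645.
Power = Φ(δ − 1.645) = Φ(-0.676) = 0.2495.
Type II error: β = 1 − power = 1 − 0.2495 = 0.7505.

β ≈ 0.750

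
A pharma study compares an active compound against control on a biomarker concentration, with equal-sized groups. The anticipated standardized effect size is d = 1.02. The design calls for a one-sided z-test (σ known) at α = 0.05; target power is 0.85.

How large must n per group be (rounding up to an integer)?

For power 0.85 need Φ(δ − z_{0.05}) = 0.85, so δ = z_{0.05} + z_{0.15} = 1.645 + 1.036 = 2.681.
δ = d·√(n/2) ⇒ n = 2(δ/d)² = 2 × (2.681 / 1.02)² = 13.82.
Round up to the next whole unit.

n = 14 per group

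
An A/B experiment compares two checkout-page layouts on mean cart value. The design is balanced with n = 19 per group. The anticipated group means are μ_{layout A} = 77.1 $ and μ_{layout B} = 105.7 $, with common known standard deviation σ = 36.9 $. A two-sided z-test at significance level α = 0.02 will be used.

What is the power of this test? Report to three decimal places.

Power ≈ 0.525

Standardized effect: d = |μ_{layout A} − μ_{layout B}| / σ = |77.1 − 105.7| / 36.9 = 0.7751
Noncentrality parameter: λ = d·√(n/2) = 0.7751 × √(19/2) = 2.3889
Critical value for a two-sided test at α = 0.02: z_{α/2} = 2.326.
Power = Φ(λ − 2.326) + Φ(−λ − 2.326) = Φ(0.063) + Φ(-4.715) = 0.5249 + 0.0000 = 0.5249.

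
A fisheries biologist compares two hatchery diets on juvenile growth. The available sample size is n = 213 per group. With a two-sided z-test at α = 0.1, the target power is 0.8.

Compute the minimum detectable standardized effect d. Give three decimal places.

Required noncentrality: δ = z_{0.05} + z_{0.20} = 1.645 + 0.842 = 2.486.
(The second rejection-region term Φ(−δ − z_{α/2}) is negligible and dropped.)
δ = d·√(n/2) ⇒ d = δ/√(n/2) = 2.486/√(213/2) = 0.2409.

d ≈ 0.241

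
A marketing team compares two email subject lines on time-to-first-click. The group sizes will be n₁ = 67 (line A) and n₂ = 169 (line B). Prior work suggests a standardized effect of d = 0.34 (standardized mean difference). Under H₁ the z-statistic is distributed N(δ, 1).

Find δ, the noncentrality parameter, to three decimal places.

The noncentrality parameter scales effect size by the design's sample-size factor: δ = d / √(1/n₁ + 1/n₂) = 0.34 / √(1/67 + 1/169) = 2.3551

δ ≈ 2.355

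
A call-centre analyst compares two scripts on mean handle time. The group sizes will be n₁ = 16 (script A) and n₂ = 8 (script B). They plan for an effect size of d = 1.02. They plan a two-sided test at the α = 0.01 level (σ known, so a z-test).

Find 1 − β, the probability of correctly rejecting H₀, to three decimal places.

Noncentrality parameter: δ = d / √(1/n₁ + 1/n₂) = 1.02 / √(1/16 + 1/8) = 2.3556
Critical value for a two-sided test at α = 0.01: z_{α/2} = 2.576.
Power = Φ(δ − 2.576) + Φ(−δ − 2.576) = Φ(-0.220) + Φ(-4.931) = 0.4128 + 0.0000 = 0.4128.

Power ≈ 0.413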